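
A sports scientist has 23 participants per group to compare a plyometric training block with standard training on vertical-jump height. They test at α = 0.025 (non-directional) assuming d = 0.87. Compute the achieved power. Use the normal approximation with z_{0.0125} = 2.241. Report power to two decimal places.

For two equal groups, power = Φ(d·√(n/2) − z_{α/2}).
d·√(n/2) = 0.87 × √(23/2) = 0.87 × 3.391 = 2.950.
z_β = 2.950 − 2.241 = 0.709.
Power = Φ(0.709) = 0.761.

power ≈ 0.76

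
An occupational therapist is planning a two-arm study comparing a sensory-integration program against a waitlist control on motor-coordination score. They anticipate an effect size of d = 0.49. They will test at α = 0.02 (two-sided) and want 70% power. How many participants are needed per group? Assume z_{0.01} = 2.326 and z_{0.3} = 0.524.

For two independent groups with equal n: n = 2·((z_{α/2} + z_β) / d)².
z_{α/2} + z_β = 2.326 + 0.524 = 2.850.
n = 2 × (2.850 / 0.49)² = 2 × 5.816² = 2 × 33.83 = 67.7.
Round up to the next whole participant.

n = 68 per group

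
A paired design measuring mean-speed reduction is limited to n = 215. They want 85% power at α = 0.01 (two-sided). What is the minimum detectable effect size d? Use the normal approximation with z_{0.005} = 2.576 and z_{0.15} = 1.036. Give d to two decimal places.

d_min ≈ 0.25

For a single sample (or paired design) of n = 215: d_min = (z_{α/2} + z_β)/√n.
z-sum = 2.576 + 1.036 = 3.612.
d_min = 3.612 / √215 = 3.612 / 14.663 = 0.246.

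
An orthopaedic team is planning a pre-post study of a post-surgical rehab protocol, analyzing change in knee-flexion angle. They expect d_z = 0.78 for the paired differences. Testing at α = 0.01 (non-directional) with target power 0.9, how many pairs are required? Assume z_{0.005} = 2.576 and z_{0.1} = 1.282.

n = 25 pairs

For a paired (one-sample on differences) test: n = ((z_{α/2} + z_β) / d)².
z_{α/2} + z_β = 2.576 + 1.282 = 3.858.
n = (3.858 / 0.78)² = 4.946² = 24.46.
Round up.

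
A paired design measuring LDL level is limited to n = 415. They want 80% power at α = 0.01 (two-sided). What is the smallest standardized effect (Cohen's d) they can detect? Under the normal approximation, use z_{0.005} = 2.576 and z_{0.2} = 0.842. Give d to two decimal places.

d_min ≈ 0.17

For a single sample (or paired design) of n = 415: d_min = (z_{α/2} + z_β)/√n.
z-sum = 2.576 + 0.842 = 3.418.
d_min = 3.418 / √415 = 3.418 / 20.372 = 0.168.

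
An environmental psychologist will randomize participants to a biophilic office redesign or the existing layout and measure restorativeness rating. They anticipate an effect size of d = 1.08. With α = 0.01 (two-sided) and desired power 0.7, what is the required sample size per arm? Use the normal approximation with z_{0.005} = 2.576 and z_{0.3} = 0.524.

For two independent groups with equal n: n = 2·((z_{α/2} + z_β) / d)².
z_{α/2} + z_β = 2.576 + 0.524 = 3.100.
n = 2 × (3.100 / 1.08)² = 2 × 2.870² = 2 × 8.24 = 16.5.
Round up to the next whole participant.

n = 17 per group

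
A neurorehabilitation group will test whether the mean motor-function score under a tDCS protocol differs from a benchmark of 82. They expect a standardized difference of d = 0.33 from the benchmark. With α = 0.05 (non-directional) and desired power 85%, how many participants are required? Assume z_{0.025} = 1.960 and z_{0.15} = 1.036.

For a one-sample test: n = ((z_{α/2} + z_β) / d)².
z_{α/2} + z_β = 1.960 + 1.036 = 2.996.
n = (2.996 / 0.33)² = 9.079² = 82.42.
Round up.

n = 83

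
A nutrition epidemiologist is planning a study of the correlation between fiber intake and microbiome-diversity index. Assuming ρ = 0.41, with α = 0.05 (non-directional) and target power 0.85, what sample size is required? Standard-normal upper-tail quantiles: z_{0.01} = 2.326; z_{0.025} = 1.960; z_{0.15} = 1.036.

n = 51

Fisher's z: C = ½·ln((1+r)/(1−r)) = ½·ln(2.3898) = 0.4356.
n = ((z_{α/2} + z_β)/C)² + 3.
(1.960 + 1.036) / 0.4356 = 2.996 / 0.4356 = 6.878.
n = 6.878² + 3 = 47.31 + 3 = 50.3.
Round up.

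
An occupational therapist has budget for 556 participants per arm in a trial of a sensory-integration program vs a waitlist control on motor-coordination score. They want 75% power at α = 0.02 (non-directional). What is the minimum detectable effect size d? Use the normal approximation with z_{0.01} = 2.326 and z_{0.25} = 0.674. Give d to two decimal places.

For two independent groups of n = 556 each: d_min = (z_{α/2} + z_β)·√(2/n).
z-sum = 2.326 + 0.674 = 3.000.
d_min = 3.000 × √(2/556) = 3.000 × 0.0600 = 0.180.

d_min ≈ 0.18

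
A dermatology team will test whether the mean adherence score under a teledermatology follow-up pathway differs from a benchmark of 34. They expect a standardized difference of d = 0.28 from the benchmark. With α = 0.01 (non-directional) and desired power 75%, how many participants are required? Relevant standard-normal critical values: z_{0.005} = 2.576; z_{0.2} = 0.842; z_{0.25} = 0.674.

n = 135

For a one-sample test: n = ((z_{α/2} + z_β) / d)².
z_{α/2} + z_β = 2.576 + 0.674 = 3.250.
n = (3.250 / 0.28)² = 11.607² = 134.73.
Round up.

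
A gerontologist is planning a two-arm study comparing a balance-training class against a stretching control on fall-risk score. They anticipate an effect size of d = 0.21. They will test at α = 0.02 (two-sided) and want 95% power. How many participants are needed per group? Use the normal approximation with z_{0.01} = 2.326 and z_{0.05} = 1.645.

n = 716 per group

For two independent groups with equal n: n = 2·((z_{α/2} + z_β) / d)².
z_{α/2} + z_β = 2.326 + 1.645 = 3.971.
n = 2 × (3.971 / 0.21)² = 2 × 18.910² = 2 × 357.57 = 715.1.
Round up to the next whole participant.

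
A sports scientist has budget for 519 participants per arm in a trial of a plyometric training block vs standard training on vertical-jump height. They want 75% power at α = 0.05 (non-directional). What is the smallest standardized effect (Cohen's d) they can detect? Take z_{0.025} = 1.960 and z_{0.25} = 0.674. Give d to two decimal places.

For two independent groups of n = 519 each: d_min = (z_{α/2} + z_β)·√(2/n).
z-sum = 1.960 + 0.674 = 2.634.
d_min = 2.634 × √(2/519) = 2.634 × 0.0621 = 0.164.

d_min ≈ 0.16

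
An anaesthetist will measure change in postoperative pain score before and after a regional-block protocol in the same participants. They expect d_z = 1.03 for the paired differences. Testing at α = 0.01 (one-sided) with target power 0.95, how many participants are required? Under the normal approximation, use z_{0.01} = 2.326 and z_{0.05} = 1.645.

n = 15 pairs

For a paired (one-sample on differences) test: n = ((z_{α} + z_β) / d)².
z_{α} + z_β = 2.326 + 1.645 = 3.971.
n = (3.971 / 1.03)² = 3.855² = 14.86.
Round up.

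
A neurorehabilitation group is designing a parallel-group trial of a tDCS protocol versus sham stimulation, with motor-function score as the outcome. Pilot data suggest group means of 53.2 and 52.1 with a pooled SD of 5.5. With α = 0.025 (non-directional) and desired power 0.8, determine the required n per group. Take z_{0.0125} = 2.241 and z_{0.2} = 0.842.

n = 476 per group

Cohen's d = |M₁ − M₂| / SD_pooled = |53.2 − 52.1| / 5.5 = 1.1 / 5.5 = 0.200.
For two independent groups with equal n: n = 2·((z_{α/2} + z_β) / d)².
z_{α/2} + z_β = 2.241 + 0.842 = 3.083.
n = 2 × (3.083 / 0.200)² = 2 × 15.415² = 2 × 237.62 = 475.2.
Round up to the next whole participant.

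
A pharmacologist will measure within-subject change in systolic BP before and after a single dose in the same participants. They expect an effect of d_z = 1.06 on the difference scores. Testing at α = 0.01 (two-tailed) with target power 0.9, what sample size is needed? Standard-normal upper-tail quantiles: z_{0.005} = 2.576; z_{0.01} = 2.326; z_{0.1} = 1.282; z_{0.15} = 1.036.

n = 14 pairs

For a paired (one-sample on differences) test: n = ((z_{α/2} + z_β) / d)².
z_{α/2} + z_β = 2.576 + 1.282 = 3.858.
n = (3.858 / 1.06)² = 3.640² = 13.25.
Round up.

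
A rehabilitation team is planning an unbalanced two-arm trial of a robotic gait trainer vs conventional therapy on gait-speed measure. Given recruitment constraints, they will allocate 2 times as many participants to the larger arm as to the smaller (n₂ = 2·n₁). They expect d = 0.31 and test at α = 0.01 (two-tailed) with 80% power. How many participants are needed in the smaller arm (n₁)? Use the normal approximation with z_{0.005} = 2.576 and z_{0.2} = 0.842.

With allocation ratio k = n₂/n₁ = 2, Var(x̄₁−x̄₂) = σ²(1/n₁ + 1/(k·n₁)) = σ²·(k+1)/(k·n₁).
So n₁ = (1 + 1/k)·((z_{α/2} + z_β)/d)² = 1.500 × (3.418/0.31)².
n₁ = 1.500 × 121.57 = 182.4.
Round up: n₁ = 183, giving n₂ = 2 × 183 = 366.

n₁ = 183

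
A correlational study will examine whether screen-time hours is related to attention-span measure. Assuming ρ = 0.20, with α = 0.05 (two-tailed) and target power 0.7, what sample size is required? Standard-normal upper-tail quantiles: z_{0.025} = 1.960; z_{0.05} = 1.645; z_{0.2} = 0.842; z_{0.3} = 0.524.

Fisher's z: C = ½·ln((1+r)/(1−r)) = ½·ln(1.5000) = 0.2027.
n = ((z_{α/2} + z_β)/C)² + 3.
(1.960 + 0.524) / 0.2027 = 2.484 / 0.2027 = 12.255.
n = 12.255² + 3 = 150.17 + 3 = 153.2.
Round up.

n = 154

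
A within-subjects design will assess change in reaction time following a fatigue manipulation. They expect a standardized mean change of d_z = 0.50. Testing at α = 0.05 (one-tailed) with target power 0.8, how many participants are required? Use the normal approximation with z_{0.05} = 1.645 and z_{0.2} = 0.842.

For a paired (one-sample on differences) test: n = ((z_{α} + z_β) / d)².
z_{α} + z_β = 1.645 + 0.842 = 2.487.
n = (2.487 / 0.50)² = 4.974² = 24.74.
Round up.

n = 25 pairs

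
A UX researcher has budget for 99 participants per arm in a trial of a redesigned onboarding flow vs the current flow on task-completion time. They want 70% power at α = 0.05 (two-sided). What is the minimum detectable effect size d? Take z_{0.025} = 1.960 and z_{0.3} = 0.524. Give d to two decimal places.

d_min ≈ 0.35

For two independent groups of n = 99 each: d_min = (z_{α/2} + z_β)·√(2/n).
z-sum = 1.960 + 0.524 = 2.484.
d_min = 2.484 × √(2/99) = 2.484 × 0.1421 = 0.353.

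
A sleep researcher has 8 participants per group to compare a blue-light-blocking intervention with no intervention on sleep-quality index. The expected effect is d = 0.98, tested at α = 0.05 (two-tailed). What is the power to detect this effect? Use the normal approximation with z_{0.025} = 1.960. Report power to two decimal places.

power ≈ 0.50

For two equal groups, power = Φ(d·√(n/2) − z_{α/2}).
d·√(n/2) = 0.98 × √(8/2) = 0.98 × 2.000 = 1.960.
z_β = 1.960 − 1.960 = 0.000.
Power = Φ(0.000) = 0.500.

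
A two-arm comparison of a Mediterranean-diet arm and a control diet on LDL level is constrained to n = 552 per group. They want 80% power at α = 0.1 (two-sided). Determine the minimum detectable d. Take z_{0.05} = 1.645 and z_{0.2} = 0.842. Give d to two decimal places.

d_min ≈ 0.15

For two independent groups of n = 552 each: d_min = (z_{α/2} + z_β)·√(2/n).
z-sum = 1.645 + 0.842 = 2.487.
d_min = 2.487 × √(2/552) = 2.487 × 0.0602 = 0.150.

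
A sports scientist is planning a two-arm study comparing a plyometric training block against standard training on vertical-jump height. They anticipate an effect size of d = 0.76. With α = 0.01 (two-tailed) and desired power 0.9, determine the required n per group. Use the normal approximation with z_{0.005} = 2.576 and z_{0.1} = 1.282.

For two independent groups with equal n: n = 2·((z_{α/2} + z_β) / d)².
z_{α/2} + z_β = 2.576 + 1.282 = 3.858.
n = 2 × (3.858 / 0.76)² = 2 × 5.076² = 2 × 25.77 = 51.5.
Round up to the next whole participant.

n = 52 per group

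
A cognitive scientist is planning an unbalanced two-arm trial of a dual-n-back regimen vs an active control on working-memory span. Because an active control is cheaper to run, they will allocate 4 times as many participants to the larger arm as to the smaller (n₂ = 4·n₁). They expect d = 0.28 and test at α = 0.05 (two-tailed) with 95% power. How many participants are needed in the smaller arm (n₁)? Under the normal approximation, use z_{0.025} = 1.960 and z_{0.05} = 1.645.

n₁ = 208

With allocation ratio k = n₂/n₁ = 4, Var(x̄₁−x̄₂) = σ²(1/n₁ + 1/(k·n₁)) = σ²·(k+1)/(k·n₁).
So n₁ = (1 + 1/k)·((z_{α/2} + z_β)/d)² = 1.250 × (3.605/0.28)².
n₁ = 1.250 × 165.77 = 207.2.
Round up: n₁ = 208, giving n₂ = 4 × 208 = 832.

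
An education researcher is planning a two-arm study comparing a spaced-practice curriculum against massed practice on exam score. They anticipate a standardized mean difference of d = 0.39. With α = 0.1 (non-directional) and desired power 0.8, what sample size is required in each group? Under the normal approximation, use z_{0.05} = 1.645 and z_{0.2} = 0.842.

For two independent groups with equal n: n = 2·((z_{α/2} + z_β) / d)².
z_{α/2} + z_β = 1.645 + 0.842 = 2.487.
n = 2 × (2.487 / 0.39)² = 2 × 6.377² = 2 × 40.67 = 81.3.
Round up to the next whole participant.

n = 82 per group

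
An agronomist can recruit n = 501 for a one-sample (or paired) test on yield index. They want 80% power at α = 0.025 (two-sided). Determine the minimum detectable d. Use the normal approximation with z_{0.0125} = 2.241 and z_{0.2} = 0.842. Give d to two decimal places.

d_min ≈ 0.14

For a single sample (or paired design) of n = 501: d_min = (z_{α/2} + z_β)/√n.
z-sum = 2.241 + 0.842 = 3.083.
d_min = 3.083 / √501 = 3.083 / 22.383 = 0.138.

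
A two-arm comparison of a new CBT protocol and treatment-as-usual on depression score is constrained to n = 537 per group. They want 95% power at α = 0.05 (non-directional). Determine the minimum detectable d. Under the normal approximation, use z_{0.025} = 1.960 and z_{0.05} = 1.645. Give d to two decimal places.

For two independent groups of n = 537 each: d_min = (z_{α/2} + z_β)·√(2/n).
z-sum = 1.960 + 1.645 = 3.605.
d_min = 3.605 × √(2/537) = 3.605 × 0.0610 = 0.220.

d_min ≈ 0.22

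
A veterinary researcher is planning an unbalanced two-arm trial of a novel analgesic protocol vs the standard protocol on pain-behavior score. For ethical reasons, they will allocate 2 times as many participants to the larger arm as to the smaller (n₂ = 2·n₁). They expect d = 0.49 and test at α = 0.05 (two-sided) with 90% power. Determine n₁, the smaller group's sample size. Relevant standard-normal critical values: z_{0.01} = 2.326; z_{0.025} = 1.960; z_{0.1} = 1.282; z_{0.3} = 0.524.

With allocation ratio k = n₂/n₁ = 2, Var(x̄₁−x̄₂) = σ²(1/n₁ + 1/(k·n₁)) = σ²·(k+1)/(k·n₁).
So n₁ = (1 + 1/k)·((z_{α/2} + z_β)/d)² = 1.500 × (3.242/0.49)².
n₁ = 1.500 × 43.78 = 65.7.
Round up: n₁ = 66, giving n₂ = 2 × 66 = 132.

n₁ = 66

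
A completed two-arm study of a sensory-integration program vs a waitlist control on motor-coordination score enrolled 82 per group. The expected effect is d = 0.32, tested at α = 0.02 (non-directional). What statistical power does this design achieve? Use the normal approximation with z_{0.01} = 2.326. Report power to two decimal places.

For two equal groups, power = Φ(d·√(n/2) − z_{α/2}).
d·√(n/2) = 0.32 × √(82/2) = 0.32 × 6.403 = 2.049.
z_β = 2.049 − 2.326 = -0.277.
Power = Φ(-0.277) = 0.391.

power ≈ 0.39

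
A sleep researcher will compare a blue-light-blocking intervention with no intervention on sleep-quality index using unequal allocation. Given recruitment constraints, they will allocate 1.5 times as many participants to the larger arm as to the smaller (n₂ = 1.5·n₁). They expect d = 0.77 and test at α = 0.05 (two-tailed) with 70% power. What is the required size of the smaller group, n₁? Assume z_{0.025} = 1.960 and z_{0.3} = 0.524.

With allocation ratio k = n₂/n₁ = 1.5, Var(x̄₁−x̄₂) = σ²(1/n₁ + 1/(k·n₁)) = σ²·(k+1)/(k·n₁).
So n₁ = (1 + 1/k)·((z_{α/2} + z_β)/d)² = 1.667 × (2.484/0.77)².
n₁ = 1.667 × 10.41 = 17.3.
Round up: n₁ = 18, giving n₂ = 1.5 × 18 = 27.

n₁ = 18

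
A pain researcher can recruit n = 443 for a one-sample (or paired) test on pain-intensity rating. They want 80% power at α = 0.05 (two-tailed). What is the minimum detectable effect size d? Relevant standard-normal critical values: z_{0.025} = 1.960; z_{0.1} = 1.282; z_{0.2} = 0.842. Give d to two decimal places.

d_min ≈ 0.13

For a single sample (or paired design) of n = 443: d_min = (z_{α/2} + z_β)/√n.
z-sum = 1.960 + 0.842 = 2.802.
d_min = 2.802 / √443 = 2.802 / 21.048 = 0.133.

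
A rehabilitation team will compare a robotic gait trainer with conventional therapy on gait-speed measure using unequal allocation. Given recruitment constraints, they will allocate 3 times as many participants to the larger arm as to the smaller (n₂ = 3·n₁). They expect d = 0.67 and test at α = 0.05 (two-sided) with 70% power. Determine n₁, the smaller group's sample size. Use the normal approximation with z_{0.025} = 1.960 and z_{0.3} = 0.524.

n₁ = 19

With allocation ratio k = n₂/n₁ = 3, Var(x̄₁−x̄₂) = σ²(1/n₁ + 1/(k·n₁)) = σ²·(k+1)/(k·n₁).
So n₁ = (1 + 1/k)·((z_{α/2} + z_β)/d)² = 1.333 × (2.484/0.67)².
n₁ = 1.333 × 13.75 = 18.3.
Round up: n₁ = 19, giving n₂ = 3 × 19 = 57.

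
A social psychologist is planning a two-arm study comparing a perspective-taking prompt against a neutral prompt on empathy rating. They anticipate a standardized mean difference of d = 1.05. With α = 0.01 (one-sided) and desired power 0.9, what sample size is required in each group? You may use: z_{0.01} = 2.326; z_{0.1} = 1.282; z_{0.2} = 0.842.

n = 24 per group

For two independent groups with equal n: n = 2·((z_{α} + z_β) / d)².
z_{α} + z_β = 2.326 + 1.282 = 3.608.
n = 2 × (3.608 / 1.05)² = 2 × 3.436² = 2 × 11.81 = 23.6.
Round up to the next whole participant.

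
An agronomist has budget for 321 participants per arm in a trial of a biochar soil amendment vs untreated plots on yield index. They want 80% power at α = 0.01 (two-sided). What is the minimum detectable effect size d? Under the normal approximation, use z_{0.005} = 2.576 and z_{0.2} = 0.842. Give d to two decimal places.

d_min ≈ 0.27

For two independent groups of n = 321 each: d_min = (z_{α/2} + z_β)·√(2/n).
z-sum = 2.576 + 0.842 = 3.418.
d_min = 3.418 × √(2/321) = 3.418 × 0.0789 = 0.270.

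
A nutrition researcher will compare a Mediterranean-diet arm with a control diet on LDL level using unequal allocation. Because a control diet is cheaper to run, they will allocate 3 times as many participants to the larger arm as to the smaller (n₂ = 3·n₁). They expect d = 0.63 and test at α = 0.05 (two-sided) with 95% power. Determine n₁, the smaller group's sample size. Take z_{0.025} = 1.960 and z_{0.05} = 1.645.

With allocation ratio k = n₂/n₁ = 3, Var(x̄₁−x̄₂) = σ²(1/n₁ + 1/(k·n₁)) = σ²·(k+1)/(k·n₁).
So n₁ = (1 + 1/k)·((z_{α/2} + z_β)/d)² = 1.333 × (3.605/0.63)².
n₁ = 1.333 × 32.74 = 43.7.
Round up: n₁ = 44, giving n₂ = 3 × 44 = 132.

n₁ = 44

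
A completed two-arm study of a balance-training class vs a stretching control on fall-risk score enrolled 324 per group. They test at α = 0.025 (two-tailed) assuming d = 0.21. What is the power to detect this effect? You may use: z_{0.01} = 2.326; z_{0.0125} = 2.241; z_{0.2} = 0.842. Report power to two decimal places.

power ≈ 0.67

For two equal groups, power = Φ(d·√(n/2) − z_{α/2}).
d·√(n/2) = 0.21 × √(324/2) = 0.21 × 12.728 = 2.673.
z_β = 2.673 − 2.241 = 0.432.
Power = Φ(0.432) = 0.667.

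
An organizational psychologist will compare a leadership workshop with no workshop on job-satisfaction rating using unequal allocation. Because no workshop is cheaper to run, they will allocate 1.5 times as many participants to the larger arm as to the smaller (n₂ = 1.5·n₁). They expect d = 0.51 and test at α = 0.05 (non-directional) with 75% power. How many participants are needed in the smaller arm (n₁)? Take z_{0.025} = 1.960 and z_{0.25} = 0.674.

With allocation ratio k = n₂/n₁ = 1.5, Var(x̄₁−x̄₂) = σ²(1/n₁ + 1/(k·n₁)) = σ²·(k+1)/(k·n₁).
So n₁ = (1 + 1/k)·((z_{α/2} + z_β)/d)² = 1.667 × (2.634/0.51)².
n₁ = 1.667 × 26.67 = 44.5.
Round up: n₁ = 45, giving n₂ = ⌈1.5 × 45⌉ = ⌈67.5⌉ = 68.

n₁ = 45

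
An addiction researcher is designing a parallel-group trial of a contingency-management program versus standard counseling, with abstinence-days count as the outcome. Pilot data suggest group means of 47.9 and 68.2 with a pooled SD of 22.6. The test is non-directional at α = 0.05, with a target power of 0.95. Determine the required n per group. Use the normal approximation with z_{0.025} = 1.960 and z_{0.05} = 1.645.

Cohen's d = |M₁ − M₂| / SD_pooled = |47.9 − 68.2| / 22.6 = 20.3 / 22.6 = 0.898.
For two independent groups with equal n: n = 2·((z_{α/2} + z_β) / d)².
z_{α/2} + z_β = 1.960 + 1.645 = 3.605.
n = 2 × (3.605 / 0.898)² = 2 × 4.014² = 2 × 16.12 = 32.2.
Round up to the next whole participant.

n = 33 per group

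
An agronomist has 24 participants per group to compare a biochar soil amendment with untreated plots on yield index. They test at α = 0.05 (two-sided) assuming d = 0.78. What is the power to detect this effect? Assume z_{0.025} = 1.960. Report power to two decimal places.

power ≈ 0.77

For two equal groups, power = Φ(d·√(n/2) − z_{α/2}).
d·√(n/2) = 0.78 × √(24/2) = 0.78 × 3.464 = 2.702.
z_β = 2.702 − 1.960 = 0.742.
Power = Φ(0.742) = 0.771.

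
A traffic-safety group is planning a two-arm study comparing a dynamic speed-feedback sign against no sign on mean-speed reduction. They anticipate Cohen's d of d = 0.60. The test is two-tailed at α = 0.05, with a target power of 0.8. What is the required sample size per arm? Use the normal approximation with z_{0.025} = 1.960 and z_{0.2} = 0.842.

For two independent groups with equal n: n = 2·((z_{α/2} + z_β) / d)².
z_{α/2} + z_β = 1.960 + 0.842 = 2.802.
n = 2 × (2.802 / 0.60)² = 2 × 4.670² = 2 × 21.81 = 43.6.
Round up to the next whole participant.

n = 44 per group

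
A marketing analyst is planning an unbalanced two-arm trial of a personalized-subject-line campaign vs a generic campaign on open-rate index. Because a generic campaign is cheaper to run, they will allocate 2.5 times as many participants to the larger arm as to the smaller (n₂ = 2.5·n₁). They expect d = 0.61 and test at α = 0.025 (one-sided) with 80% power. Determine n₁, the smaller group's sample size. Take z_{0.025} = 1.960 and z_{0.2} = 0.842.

With allocation ratio k = n₂/n₁ = 2.5, Var(x̄₁−x̄₂) = σ²(1/n₁ + 1/(k·n₁)) = σ²·(k+1)/(k·n₁).
So n₁ = (1 + 1/k)·((z_{α} + z_β)/d)² = 1.400 × (2.802/0.61)².
n₁ = 1.400 × 21.10 = 29.5.
Round up: n₁ = 30, giving n₂ = 2.5 × 30 = 75.

n₁ = 30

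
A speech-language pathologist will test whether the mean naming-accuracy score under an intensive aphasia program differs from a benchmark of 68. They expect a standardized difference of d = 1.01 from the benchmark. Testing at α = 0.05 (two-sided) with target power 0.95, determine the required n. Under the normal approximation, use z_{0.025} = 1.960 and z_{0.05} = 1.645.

For a one-sample test: n = ((z_{α/2} + z_β) / d)².
z_{α/2} + z_β = 1.960 + 1.645 = 3.605.
n = (3.605 / 1.01)² = 3.569² = 12.74.
Round up.

n = 13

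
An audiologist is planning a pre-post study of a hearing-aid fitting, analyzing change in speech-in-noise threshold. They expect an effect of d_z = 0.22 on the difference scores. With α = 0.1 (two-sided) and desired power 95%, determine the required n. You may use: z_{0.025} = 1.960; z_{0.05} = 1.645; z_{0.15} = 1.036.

n = 224 pairs

For a paired (one-sample on differences) test: n = ((z_{α/2} + z_β) / d)².
z_{α/2} + z_β = 1.645 + 1.645 = 3.290.
n = (3.290 / 0.22)² = 14.955² = 223.64.
Round up.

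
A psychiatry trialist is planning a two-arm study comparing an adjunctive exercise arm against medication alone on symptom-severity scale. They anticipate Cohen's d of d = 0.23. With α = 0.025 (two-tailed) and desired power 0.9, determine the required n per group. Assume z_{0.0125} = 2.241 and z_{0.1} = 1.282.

n = 470 per group

For two independent groups with equal n: n = 2·((z_{α/2} + z_β) / d)².
z_{α/2} + z_β = 2.241 + 1.282 = 3.523.
n = 2 × (3.523 / 0.23)² = 2 × 15.317² = 2 × 234.62 = 469.2.
Round up to the next whole participant.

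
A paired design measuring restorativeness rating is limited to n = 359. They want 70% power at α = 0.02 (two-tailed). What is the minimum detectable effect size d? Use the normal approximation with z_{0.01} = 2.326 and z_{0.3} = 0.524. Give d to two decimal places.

d_min ≈ 0.15

For a single sample (or paired design) of n = 359: d_min = (z_{α/2} + z_β)/√n.
z-sum = 2.326 + 0.524 = 2.850.
d_min = 2.850 / √359 = 2.850 / 18.947 = 0.150.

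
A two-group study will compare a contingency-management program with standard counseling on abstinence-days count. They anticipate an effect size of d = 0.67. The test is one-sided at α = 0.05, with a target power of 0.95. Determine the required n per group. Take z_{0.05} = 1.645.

For two independent groups with equal n: n = 2·((z_{α} + z_β) / d)².
z_{α} + z_β = 1.645 + 1.645 = 3.290.
n = 2 × (3.290 / 0.67)² = 2 × 4.910² = 2 × 24.11 = 48.2.
Round up to the next whole participant.

n = 49 per group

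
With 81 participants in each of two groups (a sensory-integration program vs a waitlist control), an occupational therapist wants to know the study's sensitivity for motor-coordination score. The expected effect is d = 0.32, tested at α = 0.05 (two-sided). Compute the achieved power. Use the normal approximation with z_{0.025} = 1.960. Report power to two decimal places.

power ≈ 0.53

For two equal groups, power = Φ(d·√(n/2) − z_{α/2}).
d·√(n/2) = 0.32 × √(81/2) = 0.32 × 6.364 = 2.036.
z_β = 2.036 − 1.960 = 0.076.
Power = Φ(0.076) = 0.530.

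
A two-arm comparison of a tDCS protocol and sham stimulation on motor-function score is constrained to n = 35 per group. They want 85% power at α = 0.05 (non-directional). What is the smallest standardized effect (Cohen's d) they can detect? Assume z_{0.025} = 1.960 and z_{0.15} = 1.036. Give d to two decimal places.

d_min ≈ 0.72

For two independent groups of n = 35 each: d_min = (z_{α/2} + z_β)·√(2/n).
z-sum = 1.960 + 1.036 = 2.996.
d_min = 2.996 × √(2/35) = 2.996 × 0.2390 = 0.716.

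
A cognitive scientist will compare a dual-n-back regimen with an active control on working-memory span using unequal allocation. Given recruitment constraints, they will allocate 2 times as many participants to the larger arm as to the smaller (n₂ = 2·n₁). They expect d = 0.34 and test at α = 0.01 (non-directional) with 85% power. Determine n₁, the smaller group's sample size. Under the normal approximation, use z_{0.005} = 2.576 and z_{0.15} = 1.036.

n₁ = 170

With allocation ratio k = n₂/n₁ = 2, Var(x̄₁−x̄₂) = σ²(1/n₁ + 1/(k·n₁)) = σ²·(k+1)/(k·n₁).
So n₁ = (1 + 1/k)·((z_{α/2} + z_β)/d)² = 1.500 × (3.612/0.34)².
n₁ = 1.500 × 112.86 = 169.3.
Round up: n₁ = 170, giving n₂ = 2 × 170 = 340.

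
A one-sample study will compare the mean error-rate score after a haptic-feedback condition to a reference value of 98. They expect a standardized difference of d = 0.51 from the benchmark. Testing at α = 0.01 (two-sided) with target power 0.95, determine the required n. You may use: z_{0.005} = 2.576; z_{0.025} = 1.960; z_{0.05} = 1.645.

For a one-sample test: n = ((z_{α/2} + z_β) / d)².
z_{α/2} + z_β = 2.576 + 1.645 = 4.221.
n = (4.221 / 0.51)² = 8.276² = 68.50.
Round up.

n = 69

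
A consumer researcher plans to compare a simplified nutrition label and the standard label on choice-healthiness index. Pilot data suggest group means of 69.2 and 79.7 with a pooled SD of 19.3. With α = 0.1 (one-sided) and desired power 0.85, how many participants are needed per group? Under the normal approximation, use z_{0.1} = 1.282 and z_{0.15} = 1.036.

n = 37 per group

Cohen's d = |M₁ − M₂| / SD_pooled = |69.2 − 79.7| / 19.3 = 10.5 / 19.3 = 0.544.
For two independent groups with equal n: n = 2·((z_{α} + z_β) / d)².
z_{α} + z_β = 1.282 + 1.036 = 2.318.
n = 2 × (2.318 / 0.544)² = 2 × 4.261² = 2 × 18.16 = 36.3.
Round up to the next whole participant.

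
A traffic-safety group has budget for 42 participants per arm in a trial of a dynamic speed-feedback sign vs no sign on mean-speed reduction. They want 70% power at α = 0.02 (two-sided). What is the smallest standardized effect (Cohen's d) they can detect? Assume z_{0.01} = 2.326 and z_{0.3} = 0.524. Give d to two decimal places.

d_min ≈ 0.62

For two independent groups of n = 42 each: d_min = (z_{α/2} + z_β)·√(2/n).
z-sum = 2.326 + 0.524 = 2.850.
d_min = 2.850 × √(2/42) = 2.850 × 0.2182 = 0.622.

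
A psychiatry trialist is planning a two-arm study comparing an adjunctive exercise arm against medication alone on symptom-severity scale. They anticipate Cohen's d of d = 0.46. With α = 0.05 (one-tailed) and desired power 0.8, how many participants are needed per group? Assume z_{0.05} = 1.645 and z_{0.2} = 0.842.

n = 59 per group

For two independent groups with equal n: n = 2·((z_{α} + z_β) / d)².
z_{α} + z_β = 1.645 + 0.842 = 2.487.
n = 2 × (2.487 / 0.46)² = 2 × 5.407² = 2 × 29.23 = 58.5.
Round up to the next whole participant.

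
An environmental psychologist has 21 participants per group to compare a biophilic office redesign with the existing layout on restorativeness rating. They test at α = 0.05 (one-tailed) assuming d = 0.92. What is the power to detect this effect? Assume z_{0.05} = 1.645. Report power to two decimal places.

For two equal groups, power = Φ(d·√(n/2) − z_{α}).
d·√(n/2) = 0.92 × √(21/2) = 0.92 × 3.240 = 2.981.
z_β = 2.981 − 1.645 = 1.336.
Power = Φ(1.336) = 0.909.

power ≈ 0.91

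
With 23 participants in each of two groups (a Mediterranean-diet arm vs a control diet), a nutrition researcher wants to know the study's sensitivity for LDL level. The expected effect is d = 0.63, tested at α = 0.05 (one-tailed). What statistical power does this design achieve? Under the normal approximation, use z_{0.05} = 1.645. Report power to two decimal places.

For two equal groups, power = Φ(d·√(n/2) − z_{α}).
d·√(n/2) = 0.63 × √(23/2) = 0.63 × 3.391 = 2.136.
z_β = 2.136 − 1.645 = 0.491.
Power = Φ(0.491) = 0.688.

power ≈ 0.69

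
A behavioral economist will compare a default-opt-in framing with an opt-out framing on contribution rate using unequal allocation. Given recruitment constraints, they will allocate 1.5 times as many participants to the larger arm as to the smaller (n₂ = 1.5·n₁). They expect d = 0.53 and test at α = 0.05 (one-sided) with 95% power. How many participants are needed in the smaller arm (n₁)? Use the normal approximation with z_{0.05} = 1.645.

With allocation ratio k = n₂/n₁ = 1.5, Var(x̄₁−x̄₂) = σ²(1/n₁ + 1/(k·n₁)) = σ²·(k+1)/(k·n₁).
So n₁ = (1 + 1/k)·((z_{α} + z_β)/d)² = 1.667 × (3.290/0.53)².
n₁ = 1.667 × 38.53 = 64.2.
Round up: n₁ = 65, giving n₂ = ⌈1.5 × 65⌉ = ⌈97.5⌉ = 98.

n₁ = 65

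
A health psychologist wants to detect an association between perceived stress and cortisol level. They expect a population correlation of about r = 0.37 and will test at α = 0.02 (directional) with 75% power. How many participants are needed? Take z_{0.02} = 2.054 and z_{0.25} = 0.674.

n = 53

Fisher's z: C = ½·ln((1+r)/(1−r)) = ½·ln(2.1746) = 0.3884.
n = ((z_{α} + z_β)/C)² + 3.
(2.054 + 0.674) / 0.3884 = 2.728 / 0.3884 = 7.024.
n = 7.024² + 3 = 49.33 + 3 = 52.3.
Round up.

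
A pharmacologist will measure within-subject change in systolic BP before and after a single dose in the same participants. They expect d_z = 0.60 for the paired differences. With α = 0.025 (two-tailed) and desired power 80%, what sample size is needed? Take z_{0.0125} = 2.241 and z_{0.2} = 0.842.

For a paired (one-sample on differences) test: n = ((z_{α/2} + z_β) / d)².
z_{α/2} + z_β = 2.241 + 0.842 = 3.083.
n = (3.083 / 0.60)² = 5.138² = 26.40.
Round up.

n = 27 pairs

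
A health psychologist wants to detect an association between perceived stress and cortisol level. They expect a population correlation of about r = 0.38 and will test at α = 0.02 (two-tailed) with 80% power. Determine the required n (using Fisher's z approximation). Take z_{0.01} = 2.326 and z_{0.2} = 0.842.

n = 66

Fisher's z: C = ½·ln((1+r)/(1−r)) = ½·ln(2.2258) = 0.4001.
n = ((z_{α/2} + z_β)/C)² + 3.
(2.326 + 0.842) / 0.4001 = 3.168 / 0.4001 = 7.918.
n = 7.918² + 3 = 62.70 + 3 = 65.7.
Round up.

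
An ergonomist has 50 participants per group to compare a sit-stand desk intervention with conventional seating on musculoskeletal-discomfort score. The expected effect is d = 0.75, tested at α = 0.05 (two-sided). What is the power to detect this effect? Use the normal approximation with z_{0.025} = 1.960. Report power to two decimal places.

For two equal groups, power = Φ(d·√(n/2) − z_{α/2}).
d·√(n/2) = 0.75 × √(50/2) = 0.75 × 5.000 = 3.750.
z_β = 3.750 − 1.960 = 1.790.
Power = Φ(1.790) = 0.963.

power ≈ 0.96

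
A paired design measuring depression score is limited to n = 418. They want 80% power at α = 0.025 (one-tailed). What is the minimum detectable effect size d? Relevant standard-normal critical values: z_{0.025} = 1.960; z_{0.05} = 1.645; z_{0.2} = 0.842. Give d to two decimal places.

d_min ≈ 0.14

For a single sample (or paired design) of n = 418: d_min = (z_{α} + z_β)/√n.
z-sum = 1.960 + 0.842 = 2.802.
d_min = 2.802 / √418 = 2.802 / 20.445 = 0.137.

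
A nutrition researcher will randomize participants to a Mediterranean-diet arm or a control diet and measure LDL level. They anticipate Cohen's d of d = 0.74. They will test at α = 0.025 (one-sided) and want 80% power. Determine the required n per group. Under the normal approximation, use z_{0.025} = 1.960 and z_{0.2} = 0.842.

n = 29 per group

For two independent groups with equal n: n = 2·((z_{α} + z_β) / d)².
z_{α} + z_β = 1.960 + 0.842 = 2.802.
n = 2 × (2.802 / 0.74)² = 2 × 3.786² = 2 × 14.34 = 28.7.
Round up to the next whole participant.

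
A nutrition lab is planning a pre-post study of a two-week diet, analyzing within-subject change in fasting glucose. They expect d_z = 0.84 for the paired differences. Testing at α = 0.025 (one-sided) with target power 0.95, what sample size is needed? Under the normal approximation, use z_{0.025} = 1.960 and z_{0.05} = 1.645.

n = 19 pairs

For a paired (one-sample on differences) test: n = ((z_{α} + z_β) / d)².
z_{α} + z_β = 1.960 + 1.645 = 3.605.
n = (3.605 / 0.84)² = 4.292² = 18.42.
Round up.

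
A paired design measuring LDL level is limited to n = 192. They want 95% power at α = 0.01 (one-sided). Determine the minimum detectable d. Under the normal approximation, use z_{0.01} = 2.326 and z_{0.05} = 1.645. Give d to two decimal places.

d_min ≈ 0.29

For a single sample (or paired design) of n = 192: d_min = (z_{α} + z_β)/√n.
z-sum = 2.326 + 1.645 = 3.971.
d_min = 3.971 / √192 = 3.971 / 13.856 = 0.287.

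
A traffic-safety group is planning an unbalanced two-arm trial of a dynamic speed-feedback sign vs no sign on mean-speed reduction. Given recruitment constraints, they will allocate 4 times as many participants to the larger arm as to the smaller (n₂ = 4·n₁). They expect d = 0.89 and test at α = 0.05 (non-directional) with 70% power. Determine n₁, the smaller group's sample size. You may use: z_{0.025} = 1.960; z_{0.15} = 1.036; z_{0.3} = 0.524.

With allocation ratio k = n₂/n₁ = 4, Var(x̄₁−x̄₂) = σ²(1/n₁ + 1/(k·n₁)) = σ²·(k+1)/(k·n₁).
So n₁ = (1 + 1/k)·((z_{α/2} + z_β)/d)² = 1.250 × (2.484/0.89)².
n₁ = 1.250 × 7.79 = 9.7.
Round up: n₁ = 10, giving n₂ = 4 × 10 = 40.

n₁ = 10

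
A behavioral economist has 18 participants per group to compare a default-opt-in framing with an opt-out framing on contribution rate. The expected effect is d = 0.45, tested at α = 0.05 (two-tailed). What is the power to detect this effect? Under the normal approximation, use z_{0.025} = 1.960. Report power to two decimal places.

For two equal groups, power = Φ(d·√(n/2) − z_{α/2}).
d·√(n/2) = 0.45 × √(18/2) = 0.45 × 3.000 = 1.350.
z_β = 1.350 − 1.960 = -0.610.
Power = Φ(-0.610) = 0.271.

power ≈ 0.27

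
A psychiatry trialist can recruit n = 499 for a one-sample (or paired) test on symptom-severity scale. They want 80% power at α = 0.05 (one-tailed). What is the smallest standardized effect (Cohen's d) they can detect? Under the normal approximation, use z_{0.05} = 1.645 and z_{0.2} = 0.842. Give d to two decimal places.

d_min ≈ 0.11

For a single sample (or paired design) of n = 499: d_min = (z_{α} + z_β)/√n.
z-sum = 1.645 + 0.842 = 2.487.
d_min = 2.487 / √499 = 2.487 / 22.338 = 0.111.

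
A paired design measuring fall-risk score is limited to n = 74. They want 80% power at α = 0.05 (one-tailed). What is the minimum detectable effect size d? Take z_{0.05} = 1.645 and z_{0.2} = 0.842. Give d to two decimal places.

For a single sample (or paired design) of n = 74: d_min = (z_{α} + z_β)/√n.
z-sum = 1.645 + 0.842 = 2.487.
d_min = 2.487 / √74 = 2.487 / 8.602 = 0.289.

d_min ≈ 0.29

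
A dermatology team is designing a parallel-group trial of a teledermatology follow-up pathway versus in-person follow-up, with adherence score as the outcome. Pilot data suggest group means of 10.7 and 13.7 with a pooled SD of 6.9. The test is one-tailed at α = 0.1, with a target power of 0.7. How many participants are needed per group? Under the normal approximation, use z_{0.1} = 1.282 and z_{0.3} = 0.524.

Cohen's d = |M₁ − M₂| / SD_pooled = |10.7 − 13.7| / 6.9 = 3.0 / 6.9 = 0.435.
For two independent groups with equal n: n = 2·((z_{α} + z_β) / d)².
z_{α} + z_β = 1.282 + 0.524 = 1.806.
n = 2 × (1.806 / 0.435)² = 2 × 4.152² = 2 × 17.24 = 34.5.
Round up to the next whole participant.

n = 35 per group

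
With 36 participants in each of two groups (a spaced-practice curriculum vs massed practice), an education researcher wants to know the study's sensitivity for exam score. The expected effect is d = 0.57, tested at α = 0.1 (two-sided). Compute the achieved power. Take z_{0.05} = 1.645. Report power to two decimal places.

power ≈ 0.78

For two equal groups, power = Φ(d·√(n/2) − z_{α/2}).
d·√(n/2) = 0.57 × √(36/2) = 0.57 × 4.243 = 2.418.
z_β = 2.418 − 1.645 = 0.773.
Power = Φ(0.773) = 0.780.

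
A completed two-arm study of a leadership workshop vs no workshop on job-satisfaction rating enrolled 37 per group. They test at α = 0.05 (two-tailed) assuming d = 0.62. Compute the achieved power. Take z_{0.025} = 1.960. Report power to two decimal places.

For two equal groups, power = Φ(d·√(n/2) − z_{α/2}).
d·√(n/2) = 0.62 × √(37/2) = 0.62 × 4.301 = 2.667.
z_β = 2.667 − 1.960 = 0.707.
Power = Φ(0.707) = 0.760.

power ≈ 0.76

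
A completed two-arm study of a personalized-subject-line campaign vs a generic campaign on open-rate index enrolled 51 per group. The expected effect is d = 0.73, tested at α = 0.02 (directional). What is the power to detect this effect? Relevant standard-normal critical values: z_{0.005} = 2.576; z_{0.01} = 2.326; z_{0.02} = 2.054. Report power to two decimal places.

power ≈ 0.95

For two equal groups, power = Φ(d·√(n/2) − z_{α}).
d·√(n/2) = 0.73 × √(51/2) = 0.73 × 5.050 = 3.686.
z_β = 3.686 − 2.054 = 1.632.
Power = Φ(1.632) = 0.949.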